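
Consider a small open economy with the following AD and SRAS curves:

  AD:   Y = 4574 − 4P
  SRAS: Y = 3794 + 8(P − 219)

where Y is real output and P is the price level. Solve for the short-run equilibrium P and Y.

Write SRAS as Y = 3794 + 8P − 1752 = 2042 + 8P.
Set AD = SRAS: 4574 − 4P = 2042 + 8P, so 2532 = 12P and P = 211.
Then Y = 4574 − 4·211 = 3730.

P = 211, Y = 3730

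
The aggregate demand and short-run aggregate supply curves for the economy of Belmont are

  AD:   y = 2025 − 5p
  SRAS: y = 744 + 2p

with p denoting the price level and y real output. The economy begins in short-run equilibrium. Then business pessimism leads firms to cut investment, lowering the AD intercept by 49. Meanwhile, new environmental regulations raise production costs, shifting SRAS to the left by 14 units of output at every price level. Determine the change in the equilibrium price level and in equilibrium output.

Δp = -5, Δy = -24

After both shocks: AD is y = 1976 − 5p and SRAS is y = 730 + 2p.
Setting them equal: 1246 = 7p, so p = 178.
y = 1976 − 5·178 = 1086.
Initially p = 183, y = 1110, so Δp = -5 and Δy = -24.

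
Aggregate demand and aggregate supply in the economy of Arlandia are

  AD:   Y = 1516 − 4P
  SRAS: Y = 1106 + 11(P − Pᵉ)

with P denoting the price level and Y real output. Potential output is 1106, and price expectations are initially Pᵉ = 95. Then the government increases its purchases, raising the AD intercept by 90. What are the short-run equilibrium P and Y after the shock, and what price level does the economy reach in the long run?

Short run: P = 103, Y = 1194. Long run: P = 125.

AD shifts right: new AD is Y = 1606 − 4P. With Pᵉ = 95, SRAS is Y = 61 + 11P.
Short run: 1606 − 4P = 61 + 11P gives 1545 = 15P, so P = 103 and Y = 1606 − 4·103 = 1194.
Y = 1194 is above potential 1106; expectations adjust and SRAS shifts left until Y = 1106.
Long run: on the new AD curve, 1106 = 1606 − 4P gives P = 125.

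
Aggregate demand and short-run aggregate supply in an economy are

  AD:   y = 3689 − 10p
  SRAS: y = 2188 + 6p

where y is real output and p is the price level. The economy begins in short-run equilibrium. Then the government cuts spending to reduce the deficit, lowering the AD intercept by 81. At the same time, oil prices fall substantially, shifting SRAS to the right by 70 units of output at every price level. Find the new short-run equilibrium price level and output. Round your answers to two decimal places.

p = 84.38, y = 2764.25

After both shocks: AD is y = 3608 − 10p and SRAS is y = 2258 + 6p.
Setting them equal: 1350 = 16p, so p = 84.38.
Substituting into AD, y = 2764.25.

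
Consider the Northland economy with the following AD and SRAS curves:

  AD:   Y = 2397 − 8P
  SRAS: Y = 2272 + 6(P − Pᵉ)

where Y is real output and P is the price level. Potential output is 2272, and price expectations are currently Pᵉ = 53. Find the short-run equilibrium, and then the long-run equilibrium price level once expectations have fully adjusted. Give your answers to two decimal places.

Short run: P = 31.64, Y = 2143.86. Long run: P = 15.63.

Short run: with Pᵉ = 53, SRAS is Y = 1954 + 6P. Setting AD = SRAS gives 443 = 14P, so P = 31.64 and Y = 2397 − 8P = 2143.86.
Output 2143.86 is below potential 2272, so over time expected prices fall and SRAS shifts right until Y returns to 2272.
Long run: Y = 2272 on the AD curve gives 2272 = 2397 − 8P, so P = 15.63.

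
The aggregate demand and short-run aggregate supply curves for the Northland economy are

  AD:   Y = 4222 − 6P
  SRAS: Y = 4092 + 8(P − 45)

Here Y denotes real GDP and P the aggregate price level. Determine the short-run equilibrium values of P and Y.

Write SRAS as Y = 4092 + 8P − 360 = 3732 + 8P.
Set AD = SRAS: 4222 − 6P = 3732 + 8P, so 490 = 14P and P = 35.
Then Y = 4222 − 6·35 = 4012.

P = 35, Y = 4012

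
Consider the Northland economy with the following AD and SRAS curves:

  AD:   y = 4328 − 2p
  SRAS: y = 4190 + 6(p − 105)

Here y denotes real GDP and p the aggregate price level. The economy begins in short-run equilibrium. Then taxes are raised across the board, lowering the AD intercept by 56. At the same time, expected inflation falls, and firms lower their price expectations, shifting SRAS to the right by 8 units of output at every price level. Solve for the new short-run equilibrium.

After both shocks: AD is y = 4272 − 2p and SRAS is y = 3568 + 6p.
Setting them equal: 704 = 8p, so p = 88.
y = 4272 − 2·88 = 4096.

p = 88, y = 4096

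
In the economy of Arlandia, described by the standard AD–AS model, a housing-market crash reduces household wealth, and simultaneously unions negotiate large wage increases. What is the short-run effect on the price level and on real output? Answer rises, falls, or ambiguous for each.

The first event is a negative demand shock: AD shifts left, which by itself pushes P down and Y down.
The second is an adverse supply shock: SRAS shifts left, which by itself pushes P up and Y down.
The two shocks push P in opposite directions, so the effect on P is ambiguous. Both shocks push Y down, so Y falls.

Price level: ambiguous; output: falls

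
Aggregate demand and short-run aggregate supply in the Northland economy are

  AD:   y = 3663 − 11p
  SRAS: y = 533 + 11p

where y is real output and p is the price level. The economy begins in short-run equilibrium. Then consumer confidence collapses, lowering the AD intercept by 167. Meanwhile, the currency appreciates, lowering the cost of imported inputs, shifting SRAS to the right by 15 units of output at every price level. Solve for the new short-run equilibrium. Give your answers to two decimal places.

p = 134.00, y = 2022.00

After both shocks: AD is y = 3496 − 11p and SRAS is y = 548 + 11p.
Setting them equal: 2948 = 22p, so p = 134.00.
Substituting into AD, y = 2022.00.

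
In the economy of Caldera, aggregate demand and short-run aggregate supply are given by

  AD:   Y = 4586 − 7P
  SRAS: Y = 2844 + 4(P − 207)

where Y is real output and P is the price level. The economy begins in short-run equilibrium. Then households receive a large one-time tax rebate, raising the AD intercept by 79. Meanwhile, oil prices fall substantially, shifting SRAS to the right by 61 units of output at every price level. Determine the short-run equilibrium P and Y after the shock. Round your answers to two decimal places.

After both shocks: AD is Y = 4665 − 7P and SRAS is Y = 2077 + 4P.
Setting them equal: 2588 = 11P, so P = 235.27.
Substituting into AD, Y = 3018.09.

P = 235.27, Y = 3018.09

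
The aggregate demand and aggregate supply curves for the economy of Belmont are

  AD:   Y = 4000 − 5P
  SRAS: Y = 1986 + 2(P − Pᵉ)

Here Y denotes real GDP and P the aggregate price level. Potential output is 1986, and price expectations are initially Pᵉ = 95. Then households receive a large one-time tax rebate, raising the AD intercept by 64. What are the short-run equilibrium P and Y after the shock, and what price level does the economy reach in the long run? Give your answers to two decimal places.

Short run: P = 324.00, Y = 2444.00. Long run: P = 415.60.

AD shifts right: new AD is Y = 4064 − 5P. With Pᵉ = 95, SRAS is Y = 1796 + 2P.
Short run: 4064 − 5P = 1796 + 2P gives 2268 = 7P, so P = 324.00 and Y = 4064 − 5P = 2444.00.
Y = 2444.00 is above potential 1986; expectations adjust and SRAS shifts left until Y = 1986.
Long run: on the new AD curve, 1986 = 4064 − 5P gives P = 415.60.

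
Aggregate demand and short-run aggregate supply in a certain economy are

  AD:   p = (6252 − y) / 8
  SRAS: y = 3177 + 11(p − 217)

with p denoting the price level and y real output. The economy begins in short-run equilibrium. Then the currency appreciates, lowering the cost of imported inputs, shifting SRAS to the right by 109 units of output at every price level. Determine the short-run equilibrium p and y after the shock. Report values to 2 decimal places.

This is a positive supply shock: SRAS shifts right.
New SRAS: y = 899 + 11p.
Set AD = SRAS: 6252 − 8p = 899 + 11p, so 5353 = 19p and p = 281.74.
Substituting into AD, y = 3998.11.

p = 281.74, y = 3998.11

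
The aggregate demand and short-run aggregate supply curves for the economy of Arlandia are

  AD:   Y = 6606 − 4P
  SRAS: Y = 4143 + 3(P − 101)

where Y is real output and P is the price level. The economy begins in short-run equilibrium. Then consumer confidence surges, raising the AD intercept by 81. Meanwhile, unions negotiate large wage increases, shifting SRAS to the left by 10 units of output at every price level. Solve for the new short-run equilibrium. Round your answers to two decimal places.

P = 408.14, Y = 5054.43

After both shocks: AD is Y = 6687 − 4P and SRAS is Y = 3830 + 3P.
Setting them equal: 2857 = 7P, so P = 408.14.
Substituting into AD, Y = 5054.43.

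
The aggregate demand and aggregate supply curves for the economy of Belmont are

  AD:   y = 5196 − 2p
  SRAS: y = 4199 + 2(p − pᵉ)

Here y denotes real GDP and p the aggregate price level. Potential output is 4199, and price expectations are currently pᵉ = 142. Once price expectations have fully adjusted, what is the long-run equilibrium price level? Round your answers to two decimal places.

Short run: with pᵉ = 142, SRAS is y = 3915 + 2p. Setting AD = SRAS gives 1281 = 4p, so p = 320.25 and y = 5196 − 2p = 4555.50.
Output 4555.50 is above potential 4199, so over time expected prices rise and SRAS shifts left until y returns to 4199.
Long run: y = 4199 on the AD curve gives 4199 = 5196 − 2p, so p = 498.50.

Long-run p = 498.50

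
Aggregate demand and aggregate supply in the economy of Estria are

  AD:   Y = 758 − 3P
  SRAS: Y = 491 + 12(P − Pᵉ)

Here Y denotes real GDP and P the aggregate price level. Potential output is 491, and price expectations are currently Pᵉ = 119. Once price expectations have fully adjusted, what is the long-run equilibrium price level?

Long-run P = 89

Short run: with Pᵉ = 119, SRAS is Y = 12P − 937. Setting AD = SRAS gives 1695 = 15P, so P = 113 and Y = 758 − 3·113 = 419.
Output 419 is below potential 491, so over time expected prices fall and SRAS shifts right until Y returns to 491.
Long run: Y = 491 on the AD curve gives 491 = 758 − 3P, so P = 89.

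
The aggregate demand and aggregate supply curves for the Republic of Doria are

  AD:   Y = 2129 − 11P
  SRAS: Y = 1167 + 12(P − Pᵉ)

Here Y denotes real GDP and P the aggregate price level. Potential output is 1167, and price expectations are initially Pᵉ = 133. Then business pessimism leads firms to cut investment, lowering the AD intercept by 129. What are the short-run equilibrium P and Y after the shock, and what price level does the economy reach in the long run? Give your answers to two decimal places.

Short run: P = 105.61, Y = 838.30. Long run: P = 75.73.

AD shifts left: new AD is Y = 2000 − 11P. With Pᵉ = 133, SRAS is Y = 12P − 429.
Short run: 2000 − 11P = 12P − 429 gives 2429 = 23P, so P = 105.61 and Y = 2000 − 11P = 838.30.
Y = 838.30 is below potential 1167; expectations adjust and SRAS shifts right until Y = 1167.
Long run: on the new AD curve, 1167 = 2000 − 11P gives P = 75.73.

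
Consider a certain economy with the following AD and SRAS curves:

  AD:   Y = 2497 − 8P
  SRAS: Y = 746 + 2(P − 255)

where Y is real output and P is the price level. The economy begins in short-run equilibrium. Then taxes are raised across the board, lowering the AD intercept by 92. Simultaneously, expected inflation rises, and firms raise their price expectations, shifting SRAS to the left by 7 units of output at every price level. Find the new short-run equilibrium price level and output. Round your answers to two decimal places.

P = 217.60, Y = 664.20

After both shocks: AD is Y = 2405 − 8P and SRAS is Y = 229 + 2P.
Setting them equal: 2176 = 10P, so P = 217.60.
Substituting into AD, Y = 664.20.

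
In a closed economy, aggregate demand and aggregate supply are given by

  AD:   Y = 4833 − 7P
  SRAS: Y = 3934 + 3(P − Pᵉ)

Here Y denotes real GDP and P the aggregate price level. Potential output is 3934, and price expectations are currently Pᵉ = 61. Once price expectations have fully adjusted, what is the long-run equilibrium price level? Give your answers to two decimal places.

Short run: with Pᵉ = 61, SRAS is Y = 3751 + 3P. Setting AD = SRAS gives 1082 = 10P, so P = 108.20 and Y = 4833 − 7P = 4075.60.
Output 4075.60 is above potential 3934, so over time expected prices rise and SRAS shifts left until Y returns to 3934.
Long run: Y = 3934 on the AD curve gives 3934 = 4833 − 7P, so P = 128.43.

Long-run P = 128.43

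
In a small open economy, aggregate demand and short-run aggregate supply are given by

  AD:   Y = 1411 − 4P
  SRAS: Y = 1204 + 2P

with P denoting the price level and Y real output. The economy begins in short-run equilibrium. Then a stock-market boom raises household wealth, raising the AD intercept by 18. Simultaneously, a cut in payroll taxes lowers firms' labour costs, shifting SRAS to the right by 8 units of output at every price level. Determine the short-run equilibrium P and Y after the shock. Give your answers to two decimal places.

After both shocks: AD is Y = 1429 − 4P and SRAS is Y = 1212 + 2P.
Setting them equal: 217 = 6P, so P = 36.17.
Substituting into AD, Y = 1284.33.

P = 36.17, Y = 1284.33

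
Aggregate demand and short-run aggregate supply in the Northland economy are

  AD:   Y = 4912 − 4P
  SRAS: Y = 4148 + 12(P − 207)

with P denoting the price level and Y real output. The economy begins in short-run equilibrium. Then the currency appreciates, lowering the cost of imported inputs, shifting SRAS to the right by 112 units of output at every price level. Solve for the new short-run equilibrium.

This is a positive supply shock: SRAS shifts right.
New SRAS: Y = 1776 + 12P.
Set AD = SRAS: 4912 − 4P = 1776 + 12P, so 3136 = 16P and P = 196.
Y = 4912 − 4·196 = 4128.

P = 196, Y = 4128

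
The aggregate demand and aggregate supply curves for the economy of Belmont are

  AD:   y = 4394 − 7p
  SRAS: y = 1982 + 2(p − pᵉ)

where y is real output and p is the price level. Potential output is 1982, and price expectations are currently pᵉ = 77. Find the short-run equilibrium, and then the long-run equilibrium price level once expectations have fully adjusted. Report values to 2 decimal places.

Short run: p = 285.11, y = 2398.22. Long run: p = 344.57.

Short run: with pᵉ = 77, SRAS is y = 1828 + 2p. Setting AD = SRAS gives 2566 = 9p, so p = 285.11 and y = 4394 − 7p = 2398.22.
Output 2398.22 is above potential 1982, so over time expected prices rise and SRAS shifts left until y returns to 1982.
Long run: y = 1982 on the AD curve gives 1982 = 4394 − 7p, so p = 344.57.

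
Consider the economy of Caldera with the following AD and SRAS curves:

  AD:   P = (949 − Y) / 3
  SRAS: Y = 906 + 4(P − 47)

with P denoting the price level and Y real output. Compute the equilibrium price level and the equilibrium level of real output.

Write SRAS as Y = 906 + 4P − 188 = 718 + 4P.
Rearrange AD to Y = 949 − 3P.
Set AD = SRAS: 949 − 3P = 718 + 4P, so 231 = 7P and P = 33.
Then Y = 949 − 3·33 = 850.

P = 33, Y = 850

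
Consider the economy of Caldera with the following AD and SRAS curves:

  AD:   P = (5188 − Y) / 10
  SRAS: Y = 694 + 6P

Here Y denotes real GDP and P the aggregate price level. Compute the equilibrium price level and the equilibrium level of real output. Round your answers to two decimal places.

P = 280.88, Y = 2379.25

Rearrange AD to Y = 5188 − 10P.
Set AD = SRAS: 5188 − 10P = 694 + 6P, so 4494 = 16P and P = 280.88.
Substituting into AD, Y = 5188 − 10P = 2379.25.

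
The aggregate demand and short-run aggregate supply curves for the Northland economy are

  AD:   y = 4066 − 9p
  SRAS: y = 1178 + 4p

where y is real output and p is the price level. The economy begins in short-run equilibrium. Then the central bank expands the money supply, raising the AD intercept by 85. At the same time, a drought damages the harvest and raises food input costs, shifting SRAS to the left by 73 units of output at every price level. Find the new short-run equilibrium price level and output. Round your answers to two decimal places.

After both shocks: AD is y = 4151 − 9p and SRAS is y = 1105 + 4p.
Setting them equal: 3046 = 13p, so p = 234.31.
Substituting into AD, y = 2042.23.

p = 234.31, y = 2042.23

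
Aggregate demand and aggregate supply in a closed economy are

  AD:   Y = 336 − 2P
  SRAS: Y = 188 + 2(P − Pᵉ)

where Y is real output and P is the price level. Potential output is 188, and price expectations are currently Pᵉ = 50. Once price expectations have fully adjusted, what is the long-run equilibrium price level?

Long-run P = 74

Short run: with Pᵉ = 50, SRAS is Y = 88 + 2P. Setting AD = SRAS gives 248 = 4P, so P = 62 and Y = 336 − 2·62 = 212.
Output 212 is above potential 188, so over time expected prices rise and SRAS shifts left until Y returns to 188.
Long run: Y = 188 on the AD curve gives 188 = 336 − 2P, so P = 74.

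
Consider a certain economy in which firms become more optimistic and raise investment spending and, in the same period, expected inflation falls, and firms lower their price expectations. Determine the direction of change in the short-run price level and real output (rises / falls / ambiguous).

Price level: ambiguous; output: rises

The first event is a positive demand shock: AD shifts right, which by itself pushes P up and Y up.
The second is a favourable supply shock: SRAS shifts right, which by itself pushes P down and Y up.
The two shocks push P in opposite directions, so the effect on P is ambiguous. Both shocks push Y up, so Y rises.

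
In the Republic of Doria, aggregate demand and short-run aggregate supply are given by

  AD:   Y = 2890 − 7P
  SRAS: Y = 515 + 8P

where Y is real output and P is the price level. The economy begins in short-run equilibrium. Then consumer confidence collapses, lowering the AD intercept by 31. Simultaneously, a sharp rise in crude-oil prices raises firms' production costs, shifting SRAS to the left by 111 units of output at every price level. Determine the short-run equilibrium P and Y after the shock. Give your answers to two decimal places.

P = 163.67, Y = 1713.33

After both shocks: AD is Y = 2859 − 7P and SRAS is Y = 404 + 8P.
Setting them equal: 2455 = 15P, so P = 163.67.
Substituting into AD, Y = 1713.33.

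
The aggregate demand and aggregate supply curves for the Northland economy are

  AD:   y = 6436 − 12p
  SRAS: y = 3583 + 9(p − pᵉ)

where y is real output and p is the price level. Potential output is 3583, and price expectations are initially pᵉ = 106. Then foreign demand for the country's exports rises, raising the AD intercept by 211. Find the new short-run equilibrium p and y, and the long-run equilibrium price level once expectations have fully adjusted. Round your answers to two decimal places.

AD shifts right: new AD is y = 6647 − 12p. With pᵉ = 106, SRAS is y = 2629 + 9p.
Short run: 6647 − 12p = 2629 + 9p gives 4018 = 21p, so p = 191.33 and y = 6647 − 12p = 4351.00.
y = 4351.00 is above potential 3583; expectations adjust and SRAS shifts left until y = 3583.
Long run: on the new AD curve, 3583 = 6647 − 12p gives p = 255.33.

Short run: p = 191.33, y = 4351.00. Long run: p = 255.33.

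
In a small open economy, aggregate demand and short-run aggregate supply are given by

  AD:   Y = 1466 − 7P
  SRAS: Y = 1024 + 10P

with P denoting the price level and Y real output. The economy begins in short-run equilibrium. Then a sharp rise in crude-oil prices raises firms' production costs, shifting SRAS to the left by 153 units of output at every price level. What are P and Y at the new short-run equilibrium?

This is a negative supply shock: SRAS shifts left.
New SRAS: Y = 871 + 10P.
Set AD = SRAS: 1466 − 7P = 871 + 10P, so 595 = 17P and P = 35.
Y = 1466 − 7·35 = 1221.

P = 35, Y = 1221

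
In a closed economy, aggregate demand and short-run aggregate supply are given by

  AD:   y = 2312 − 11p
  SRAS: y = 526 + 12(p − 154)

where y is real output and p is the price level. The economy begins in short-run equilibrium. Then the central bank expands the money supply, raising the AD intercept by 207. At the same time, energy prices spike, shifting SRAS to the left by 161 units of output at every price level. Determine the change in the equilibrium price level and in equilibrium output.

After both shocks: AD is y = 2519 − 11p and SRAS is y = 12p − 1483.
Setting them equal: 4002 = 23p, so p = 174.
y = 2519 − 11·174 = 605.
Initially p = 158, y = 574, so Δp = +16 and Δy = +31.

Δp = +16, Δy = +31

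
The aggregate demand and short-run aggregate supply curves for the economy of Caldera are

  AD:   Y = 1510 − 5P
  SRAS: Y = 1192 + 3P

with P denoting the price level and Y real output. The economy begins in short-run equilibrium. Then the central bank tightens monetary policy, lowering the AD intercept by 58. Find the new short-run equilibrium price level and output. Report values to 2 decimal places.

P = 32.50, Y = 1289.50

This is a negative demand shock: AD shifts left.
New AD: Y = 1452 − 5P.
Set AD = SRAS: 1452 − 5P = 1192 + 3P, so 260 = 8P and P = 32.50.
Substituting into AD, Y = 1289.50.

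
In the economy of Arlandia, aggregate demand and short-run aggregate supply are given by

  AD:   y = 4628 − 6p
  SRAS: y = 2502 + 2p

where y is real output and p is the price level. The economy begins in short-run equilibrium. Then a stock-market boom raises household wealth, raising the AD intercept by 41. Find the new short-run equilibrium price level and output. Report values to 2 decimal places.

This is a positive demand shock: AD shifts right.
New AD: y = 4669 − 6p.
Set AD = SRAS: 4669 − 6p = 2502 + 2p, so 2167 = 8p and p = 270.88.
Substituting into AD, y = 3043.75.

p = 270.88, y = 3043.75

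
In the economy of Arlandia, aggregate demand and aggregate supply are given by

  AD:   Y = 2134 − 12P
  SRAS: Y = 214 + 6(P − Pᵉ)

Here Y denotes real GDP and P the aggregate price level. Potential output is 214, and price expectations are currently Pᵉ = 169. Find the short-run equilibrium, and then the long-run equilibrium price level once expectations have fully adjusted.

Short run: with Pᵉ = 169, SRAS is Y = 6P − 800. Setting AD = SRAS gives 2934 = 18P, so P = 163 and Y = 2134 − 12·163 = 178.
Output 178 is below potential 214, so over time expected prices fall and SRAS shifts right until Y returns to 214.
Long run: Y = 214 on the AD curve gives 214 = 2134 − 12P, so P = 160.

Short run: P = 163, Y = 178. Long run: P = 160.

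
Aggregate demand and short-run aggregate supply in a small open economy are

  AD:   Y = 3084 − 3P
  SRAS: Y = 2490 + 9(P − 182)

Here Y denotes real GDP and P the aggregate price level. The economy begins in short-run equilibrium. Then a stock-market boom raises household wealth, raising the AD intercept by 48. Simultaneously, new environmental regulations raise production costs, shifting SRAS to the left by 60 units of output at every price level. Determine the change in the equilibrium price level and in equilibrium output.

After both shocks: AD is Y = 3132 − 3P and SRAS is Y = 792 + 9P.
Setting them equal: 2340 = 12P, so P = 195.
Y = 3132 − 3·195 = 2547.
Initially P = 186, Y = 2526, so ΔP = +9 and ΔY = +21.

ΔP = +9, ΔY = +21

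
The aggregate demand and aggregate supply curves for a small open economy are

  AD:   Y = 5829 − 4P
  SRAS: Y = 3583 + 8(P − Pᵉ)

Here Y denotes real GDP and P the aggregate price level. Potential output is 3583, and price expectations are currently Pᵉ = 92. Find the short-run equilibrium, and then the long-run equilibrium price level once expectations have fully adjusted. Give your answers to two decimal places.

Short run: with Pᵉ = 92, SRAS is Y = 2847 + 8P. Setting AD = SRAS gives 2982 = 12P, so P = 248.50 and Y = 5829 − 4P = 4835.00.
Output 4835.00 is above potential 3583, so over time expected prices rise and SRAS shifts left until Y returns to 3583.
Long run: Y = 3583 on the AD curve gives 3583 = 5829 − 4P, so P = 561.50.

Short run: P = 248.50, Y = 4835.00. Long run: P = 561.50.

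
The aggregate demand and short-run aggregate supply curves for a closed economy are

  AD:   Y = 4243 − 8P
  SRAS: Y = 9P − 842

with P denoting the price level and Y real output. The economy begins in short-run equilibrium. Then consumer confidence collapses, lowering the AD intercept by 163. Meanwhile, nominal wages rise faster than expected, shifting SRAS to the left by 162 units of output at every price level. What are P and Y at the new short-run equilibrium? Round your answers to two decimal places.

After both shocks: AD is Y = 4080 − 8P and SRAS is Y = 9P − 1004.
Setting them equal: 5084 = 17P, so P = 299.06.
Substituting into AD, Y = 1687.53.

P = 299.06, Y = 1687.53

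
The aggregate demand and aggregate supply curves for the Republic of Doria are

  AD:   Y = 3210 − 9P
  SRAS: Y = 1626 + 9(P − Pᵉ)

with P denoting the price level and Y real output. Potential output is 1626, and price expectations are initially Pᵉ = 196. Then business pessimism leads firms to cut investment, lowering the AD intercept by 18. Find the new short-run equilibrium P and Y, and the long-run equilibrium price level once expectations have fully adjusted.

Short run: P = 185, Y = 1527. Long run: P = 174.

AD shifts left: new AD is Y = 3192 − 9P. With Pᵉ = 196, SRAS is Y = 9P − 138.
Short run: 3192 − 9P = 9P − 138 gives 3330 = 18P, so P = 185 and Y = 3192 − 9·185 = 1527.
Y = 1527 is below potential 1626; expectations adjust and SRAS shifts right until Y = 1626.
Long run: on the new AD curve, 1626 = 3192 − 9P gives P = 174.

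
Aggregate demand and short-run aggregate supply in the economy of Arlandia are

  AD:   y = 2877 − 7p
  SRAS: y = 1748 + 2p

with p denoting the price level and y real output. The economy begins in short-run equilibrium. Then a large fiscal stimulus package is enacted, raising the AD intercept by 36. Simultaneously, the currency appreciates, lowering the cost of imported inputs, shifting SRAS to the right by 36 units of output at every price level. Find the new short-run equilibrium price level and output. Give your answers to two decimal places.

After both shocks: AD is y = 2913 − 7p and SRAS is y = 1784 + 2p.
Setting them equal: 1129 = 9p, so p = 125.44.
Substituting into AD, y = 2034.89.

p = 125.44, y = 2034.89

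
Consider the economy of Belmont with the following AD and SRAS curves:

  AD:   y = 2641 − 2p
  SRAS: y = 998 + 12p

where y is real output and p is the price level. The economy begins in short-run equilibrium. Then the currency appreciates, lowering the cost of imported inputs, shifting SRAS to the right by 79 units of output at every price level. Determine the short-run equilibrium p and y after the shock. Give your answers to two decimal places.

This is a positive supply shock: SRAS shifts right.
New SRAS: y = 1077 + 12p.
Set AD = SRAS: 2641 − 2p = 1077 + 12p, so 1564 = 14p and p = 111.71.
Substituting into AD, y = 2417.57.

p = 111.71, y = 2417.57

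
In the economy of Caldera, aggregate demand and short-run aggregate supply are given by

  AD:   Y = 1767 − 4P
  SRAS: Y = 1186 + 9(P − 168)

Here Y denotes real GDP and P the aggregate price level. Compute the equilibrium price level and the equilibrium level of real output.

Write SRAS as Y = 1186 + 9P − 1512 = 9P − 326.
Set AD = SRAS: 1767 − 4P = 9P − 326, so 2093 = 13P and P = 161.
Then Y = 1767 − 4·161 = 1123.

P = 161, Y = 1123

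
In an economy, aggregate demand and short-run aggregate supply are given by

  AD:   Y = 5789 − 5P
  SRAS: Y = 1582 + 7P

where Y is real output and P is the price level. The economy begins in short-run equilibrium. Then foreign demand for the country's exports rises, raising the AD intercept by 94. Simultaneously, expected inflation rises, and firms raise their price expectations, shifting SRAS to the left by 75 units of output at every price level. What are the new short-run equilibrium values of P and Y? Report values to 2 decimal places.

P = 364.67, Y = 4059.67

After both shocks: AD is Y = 5883 − 5P and SRAS is Y = 1507 + 7P.
Setting them equal: 4376 = 12P, so P = 364.67.
Substituting into AD, Y = 4059.67.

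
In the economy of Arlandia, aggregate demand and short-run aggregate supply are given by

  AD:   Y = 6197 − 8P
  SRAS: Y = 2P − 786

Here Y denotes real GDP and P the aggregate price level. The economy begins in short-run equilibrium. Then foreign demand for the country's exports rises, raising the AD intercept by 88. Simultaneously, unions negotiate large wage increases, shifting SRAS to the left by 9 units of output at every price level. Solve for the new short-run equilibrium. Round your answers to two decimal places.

P = 708.00, Y = 621.00

After both shocks: AD is Y = 6285 − 8P and SRAS is Y = 2P − 795.
Setting them equal: 7080 = 10P, so P = 708.00.
Substituting into AD, Y = 621.00.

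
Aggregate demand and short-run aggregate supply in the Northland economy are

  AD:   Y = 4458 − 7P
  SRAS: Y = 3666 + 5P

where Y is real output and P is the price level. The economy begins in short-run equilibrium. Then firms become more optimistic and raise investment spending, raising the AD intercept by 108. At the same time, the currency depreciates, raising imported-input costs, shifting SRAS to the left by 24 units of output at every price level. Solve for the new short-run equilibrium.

After both shocks: AD is Y = 4566 − 7P and SRAS is Y = 3642 + 5P.
Setting them equal: 924 = 12P, so P = 77.
Y = 4566 − 7·77 = 4027.

P = 77, Y = 4027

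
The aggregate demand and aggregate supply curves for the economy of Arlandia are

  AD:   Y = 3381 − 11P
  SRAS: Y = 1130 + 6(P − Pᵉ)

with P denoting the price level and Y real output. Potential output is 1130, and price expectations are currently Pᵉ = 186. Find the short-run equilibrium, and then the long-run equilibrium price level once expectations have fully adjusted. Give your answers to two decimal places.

Short run: P = 198.06, Y = 1202.35. Long run: P = 204.64.

Short run: with Pᵉ = 186, SRAS is Y = 14 + 6P. Setting AD = SRAS gives 3367 = 17P, so P = 198.06 and Y = 3381 − 11P = 1202.35.
Output 1202.35 is above potential 1130, so over time expected prices rise and SRAS shifts left until Y returns to 1130.
Long run: Y = 1130 on the AD curve gives 1130 = 3381 − 11P, so P = 204.64.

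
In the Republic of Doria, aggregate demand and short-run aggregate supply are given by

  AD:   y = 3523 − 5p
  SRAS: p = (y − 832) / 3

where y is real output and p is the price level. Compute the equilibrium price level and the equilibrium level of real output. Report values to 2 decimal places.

Rearrange SRAS to y = 832 + 3p.
Set AD = SRAS: 3523 − 5p = 832 + 3p, so 2691 = 8p and p = 336.38.
Substituting into AD, y = 3523 − 5p = 1841.13.

p = 336.38, y = 1841.13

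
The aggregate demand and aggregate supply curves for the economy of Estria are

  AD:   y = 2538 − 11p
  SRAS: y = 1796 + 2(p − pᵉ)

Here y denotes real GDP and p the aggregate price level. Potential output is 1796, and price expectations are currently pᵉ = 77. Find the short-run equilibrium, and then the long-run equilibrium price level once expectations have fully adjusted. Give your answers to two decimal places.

Short run: p = 68.92, y = 1779.85. Long run: p = 67.45.

Short run: with pᵉ = 77, SRAS is y = 1642 + 2p. Setting AD = SRAS gives 896 = 13p, so p = 68.92 and y = 2538 − 11p = 1779.85.
Output 1779.85 is below potential 1796, so over time expected prices fall and SRAS shifts right until y returns to 1796.
Long run: y = 1796 on the AD curve gives 1796 = 2538 − 11p, so p = 67.45.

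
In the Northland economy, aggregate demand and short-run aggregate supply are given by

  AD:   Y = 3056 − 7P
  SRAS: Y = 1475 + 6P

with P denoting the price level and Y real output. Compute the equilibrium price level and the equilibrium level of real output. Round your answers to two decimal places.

P = 121.62, Y = 2204.69

Set AD = SRAS: 3056 − 7P = 1475 + 6P, so 1581 = 13P and P = 121.62.
Substituting into AD, Y = 3056 − 7P = 2204.69.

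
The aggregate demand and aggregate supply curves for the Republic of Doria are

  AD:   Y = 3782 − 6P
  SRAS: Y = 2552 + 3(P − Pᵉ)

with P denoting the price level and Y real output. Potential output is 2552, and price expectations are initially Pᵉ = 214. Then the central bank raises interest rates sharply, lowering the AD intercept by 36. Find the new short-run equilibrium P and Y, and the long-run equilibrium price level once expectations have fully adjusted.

Short run: P = 204, Y = 2522. Long run: P = 199.

AD shifts left: new AD is Y = 3746 − 6P. With Pᵉ = 214, SRAS is Y = 1910 + 3P.
Short run: 3746 − 6P = 1910 + 3P gives 1836 = 9P, so P = 204 and Y = 3746 − 6·204 = 2522.
Y = 2522 is below potential 2552; expectations adjust and SRAS shifts right until Y = 2552.
Long run: on the new AD curve, 2552 = 3746 − 6P gives P = 199.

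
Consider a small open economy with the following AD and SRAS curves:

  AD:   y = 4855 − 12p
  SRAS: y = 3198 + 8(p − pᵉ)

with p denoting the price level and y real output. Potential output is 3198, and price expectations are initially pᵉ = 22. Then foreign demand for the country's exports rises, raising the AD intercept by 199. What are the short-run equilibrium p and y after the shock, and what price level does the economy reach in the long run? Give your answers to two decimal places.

AD shifts right: new AD is y = 5054 − 12p. With pᵉ = 22, SRAS is y = 3022 + 8p.
Short run: 5054 − 12p = 3022 + 8p gives 2032 = 20p, so p = 101.60 and y = 5054 − 12p = 3834.80.
y = 3834.80 is above potential 3198; expectations adjust and SRAS shifts left until y = 3198.
Long run: on the new AD curve, 3198 = 5054 − 12p gives p = 154.67.

Short run: p = 101.60, y = 3834.80. Long run: p = 154.67.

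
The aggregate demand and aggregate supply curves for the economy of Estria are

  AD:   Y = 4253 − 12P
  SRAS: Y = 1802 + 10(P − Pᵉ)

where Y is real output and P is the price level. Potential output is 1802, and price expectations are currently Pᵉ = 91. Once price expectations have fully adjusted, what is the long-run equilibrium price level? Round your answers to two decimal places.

Short run: with Pᵉ = 91, SRAS is Y = 892 + 10P. Setting AD = SRAS gives 3361 = 22P, so P = 152.77 and Y = 4253 − 12P = 2419.73.
Output 2419.73 is above potential 1802, so over time expected prices rise and SRAS shifts left until Y returns to 1802.
Long run: Y = 1802 on the AD curve gives 1802 = 4253 − 12P, so P = 204.25.

Long-run P = 204.25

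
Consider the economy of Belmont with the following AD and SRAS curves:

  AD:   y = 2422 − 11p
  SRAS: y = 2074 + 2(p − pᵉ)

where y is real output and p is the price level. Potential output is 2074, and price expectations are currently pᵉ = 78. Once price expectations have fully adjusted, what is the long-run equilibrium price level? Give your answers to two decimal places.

Short run: with pᵉ = 78, SRAS is y = 1918 + 2p. Setting AD = SRAS gives 504 = 13p, so p = 38.77 and y = 2422 − 11p = 1995.54.
Output 1995.54 is below potential 2074, so over time expected prices fall and SRAS shifts right until y returns to 2074.
Long run: y = 2074 on the AD curve gives 2074 = 2422 − 11p, so p = 31.64.

Long-run p = 31.64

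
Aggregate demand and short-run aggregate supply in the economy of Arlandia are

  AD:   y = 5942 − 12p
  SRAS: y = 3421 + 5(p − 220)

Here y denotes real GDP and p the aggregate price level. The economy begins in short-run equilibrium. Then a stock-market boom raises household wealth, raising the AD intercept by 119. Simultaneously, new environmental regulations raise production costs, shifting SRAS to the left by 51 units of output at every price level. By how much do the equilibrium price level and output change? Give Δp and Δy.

Δp = +10, Δy = -1

After both shocks: AD is y = 6061 − 12p and SRAS is y = 2270 + 5p.
Setting them equal: 3791 = 17p, so p = 223.
y = 6061 − 12·223 = 3385.
Initially p = 213, y = 3386, so Δp = +10 and Δy = -1.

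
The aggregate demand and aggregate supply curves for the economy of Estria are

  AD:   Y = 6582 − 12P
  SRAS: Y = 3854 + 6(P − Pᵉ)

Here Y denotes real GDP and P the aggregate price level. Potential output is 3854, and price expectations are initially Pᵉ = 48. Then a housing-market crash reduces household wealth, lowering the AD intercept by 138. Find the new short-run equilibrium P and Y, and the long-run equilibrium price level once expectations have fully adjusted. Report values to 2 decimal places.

Short run: P = 159.89, Y = 4525.33. Long run: P = 215.83.

AD shifts left: new AD is Y = 6444 − 12P. With Pᵉ = 48, SRAS is Y = 3566 + 6P.
Short run: 6444 − 12P = 3566 + 6P gives 2878 = 18P, so P = 159.89 and Y = 6444 − 12P = 4525.33.
Y = 4525.33 is above potential 3854; expectations adjust and SRAS shifts left until Y = 3854.
Long run: on the new AD curve, 3854 = 6444 − 12P gives P = 215.83.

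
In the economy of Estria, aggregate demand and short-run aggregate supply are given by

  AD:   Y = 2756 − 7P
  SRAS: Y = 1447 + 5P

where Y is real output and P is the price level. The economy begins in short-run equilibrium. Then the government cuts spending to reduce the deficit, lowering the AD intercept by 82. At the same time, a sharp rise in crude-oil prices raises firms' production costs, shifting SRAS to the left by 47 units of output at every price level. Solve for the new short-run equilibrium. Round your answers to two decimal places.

P = 106.17, Y = 1930.83

After both shocks: AD is Y = 2674 − 7P and SRAS is Y = 1400 + 5P.
Setting them equal: 1274 = 12P, so P = 106.17.
Substituting into AD, Y = 1930.83.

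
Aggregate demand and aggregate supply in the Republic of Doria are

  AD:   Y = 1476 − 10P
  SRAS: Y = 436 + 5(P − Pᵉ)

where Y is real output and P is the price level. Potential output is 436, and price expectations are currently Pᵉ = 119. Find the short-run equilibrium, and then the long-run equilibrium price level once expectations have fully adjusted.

Short run: with Pᵉ = 119, SRAS is Y = 5P − 159. Setting AD = SRAS gives 1635 = 15P, so P = 109 and Y = 1476 − 10·109 = 386.
Output 386 is below potential 436, so over time expected prices fall and SRAS shifts right until Y returns to 436.
Long run: Y = 436 on the AD curve gives 436 = 1476 − 10P, so P = 104.

Short run: P = 109, Y = 386. Long run: P = 104.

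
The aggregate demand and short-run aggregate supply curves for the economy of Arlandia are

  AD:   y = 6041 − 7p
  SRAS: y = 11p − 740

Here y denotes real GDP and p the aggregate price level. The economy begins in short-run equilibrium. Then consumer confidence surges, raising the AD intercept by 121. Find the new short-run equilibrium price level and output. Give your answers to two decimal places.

p = 383.44, y = 3477.89

This is a positive demand shock: AD shifts right.
New AD: y = 6162 − 7p.
Set AD = SRAS: 6162 − 7p = 11p − 740, so 6902 = 18p and p = 383.44.
Substituting into AD, y = 3477.89.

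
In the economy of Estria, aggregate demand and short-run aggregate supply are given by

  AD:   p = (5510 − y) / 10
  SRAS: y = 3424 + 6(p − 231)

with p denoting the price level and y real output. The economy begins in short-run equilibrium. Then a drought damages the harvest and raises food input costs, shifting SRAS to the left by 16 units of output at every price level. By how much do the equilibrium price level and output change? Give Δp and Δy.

This is a negative supply shock: SRAS shifts left.
New SRAS: y = 2022 + 6p.
Set AD = SRAS: 5510 − 10p = 2022 + 6p, so 3488 = 16p and p = 218.
y = 5510 − 10·218 = 3330.
Initially p = 217, y = 3340, so Δp = +1 and Δy = -10.

Δp = +1, Δy = -10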